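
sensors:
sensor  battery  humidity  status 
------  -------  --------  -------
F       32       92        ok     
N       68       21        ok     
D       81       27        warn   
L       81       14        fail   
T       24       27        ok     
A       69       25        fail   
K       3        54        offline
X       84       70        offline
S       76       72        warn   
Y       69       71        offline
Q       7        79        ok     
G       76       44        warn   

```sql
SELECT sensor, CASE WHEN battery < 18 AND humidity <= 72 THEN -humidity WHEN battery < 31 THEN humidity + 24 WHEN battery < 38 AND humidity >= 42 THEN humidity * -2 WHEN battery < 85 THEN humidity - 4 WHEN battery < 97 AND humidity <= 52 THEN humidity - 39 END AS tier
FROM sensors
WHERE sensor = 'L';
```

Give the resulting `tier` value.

sensor = L: battery=81, humidity=14, status=fail.
battery < 18 AND humidity <= 72 → false
battery < 31 → false
battery < 38 AND humidity >= 42 → false
battery < 85 → true → 10

10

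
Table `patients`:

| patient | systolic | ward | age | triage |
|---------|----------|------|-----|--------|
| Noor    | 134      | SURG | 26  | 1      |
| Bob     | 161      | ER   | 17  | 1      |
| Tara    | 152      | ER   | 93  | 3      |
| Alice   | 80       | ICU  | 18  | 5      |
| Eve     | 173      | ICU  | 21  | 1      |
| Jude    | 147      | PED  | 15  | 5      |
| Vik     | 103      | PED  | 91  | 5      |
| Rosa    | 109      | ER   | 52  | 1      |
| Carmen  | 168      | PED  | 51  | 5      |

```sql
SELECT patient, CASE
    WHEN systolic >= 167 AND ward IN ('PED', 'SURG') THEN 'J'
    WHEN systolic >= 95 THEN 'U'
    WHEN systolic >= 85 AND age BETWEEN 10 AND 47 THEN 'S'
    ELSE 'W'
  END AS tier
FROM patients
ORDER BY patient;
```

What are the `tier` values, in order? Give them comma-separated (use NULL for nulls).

W, U, J, U, U, U, U, U, U

patient=Alice: ELSE → W
patient=Bob: systolic >= 95 → U
patient=Carmen: systolic >= 167 AND ward IN ('PED', 'SURG') → J
patient=Eve: systolic >= 95 → U
patient=Jude: systolic >= 95 → U
patient=Noor: systolic >= 95 → U
patient=Rosa: systolic >= 95 → U
patient=Tara: systolic >= 95 → U
patient=Vik: systolic >= 95 → U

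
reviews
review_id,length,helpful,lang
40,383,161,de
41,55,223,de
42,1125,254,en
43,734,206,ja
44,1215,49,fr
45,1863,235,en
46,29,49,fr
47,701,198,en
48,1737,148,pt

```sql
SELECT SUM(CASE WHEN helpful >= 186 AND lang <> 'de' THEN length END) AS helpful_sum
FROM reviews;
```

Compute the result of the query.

4423

review_id=40: ✗
review_id=41: ✗
review_id=42: ✓ → 1125
review_id=43: ✓ → 734
review_id=44: ✗
review_id=45: ✓ → 1863
review_id=46: ✗
review_id=47: ✓ → 701
review_id=48: ✗
helpful_sum = 1125 + 734 + 1863 + 701 = 4423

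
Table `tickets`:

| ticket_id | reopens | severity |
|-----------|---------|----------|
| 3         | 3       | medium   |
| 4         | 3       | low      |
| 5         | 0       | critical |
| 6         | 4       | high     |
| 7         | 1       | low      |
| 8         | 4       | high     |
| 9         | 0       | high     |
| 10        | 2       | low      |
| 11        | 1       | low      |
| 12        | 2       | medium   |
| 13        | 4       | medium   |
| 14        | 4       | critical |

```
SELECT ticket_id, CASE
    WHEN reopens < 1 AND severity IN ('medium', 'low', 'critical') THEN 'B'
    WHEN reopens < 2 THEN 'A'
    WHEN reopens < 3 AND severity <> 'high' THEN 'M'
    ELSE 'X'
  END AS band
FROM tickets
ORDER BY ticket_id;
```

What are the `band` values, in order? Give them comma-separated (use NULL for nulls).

ticket_id=3: ELSE → X
ticket_id=4: ELSE → X
ticket_id=5: reopens < 1 AND severity IN ('medium', 'low', 'critical') → B
ticket_id=6: ELSE → X
ticket_id=7: reopens < 2 → A
ticket_id=8: ELSE → X
ticket_id=9: reopens < 2 → A
ticket_id=10: reopens < 3 AND severity <> 'high' → M
ticket_id=11: reopens < 2 → A
ticket_id=12: reopens < 3 AND severity <> 'high' → M
ticket_id=13: ELSE → X
ticket_id=14: ELSE → X

X, X, B, X, A, X, A, M, A, M, X, X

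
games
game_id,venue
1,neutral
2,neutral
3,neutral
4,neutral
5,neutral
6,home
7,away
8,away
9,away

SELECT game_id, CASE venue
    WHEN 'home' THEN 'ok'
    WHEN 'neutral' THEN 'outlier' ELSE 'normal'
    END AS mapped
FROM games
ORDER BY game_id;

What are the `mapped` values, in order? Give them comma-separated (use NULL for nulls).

outlier, outlier, outlier, outlier, outlier, ok, normal, normal, normal

game_id=1: venue='neutral' → outlier
game_id=2: venue='neutral' → outlier
game_id=3: venue='neutral' → outlier
game_id=4: venue='neutral' → outlier
game_id=5: venue='neutral' → outlier
game_id=6: venue='home' → ok
game_id=7: ELSE → normal
game_id=8: ELSE → normal
game_id=9: ELSE → normal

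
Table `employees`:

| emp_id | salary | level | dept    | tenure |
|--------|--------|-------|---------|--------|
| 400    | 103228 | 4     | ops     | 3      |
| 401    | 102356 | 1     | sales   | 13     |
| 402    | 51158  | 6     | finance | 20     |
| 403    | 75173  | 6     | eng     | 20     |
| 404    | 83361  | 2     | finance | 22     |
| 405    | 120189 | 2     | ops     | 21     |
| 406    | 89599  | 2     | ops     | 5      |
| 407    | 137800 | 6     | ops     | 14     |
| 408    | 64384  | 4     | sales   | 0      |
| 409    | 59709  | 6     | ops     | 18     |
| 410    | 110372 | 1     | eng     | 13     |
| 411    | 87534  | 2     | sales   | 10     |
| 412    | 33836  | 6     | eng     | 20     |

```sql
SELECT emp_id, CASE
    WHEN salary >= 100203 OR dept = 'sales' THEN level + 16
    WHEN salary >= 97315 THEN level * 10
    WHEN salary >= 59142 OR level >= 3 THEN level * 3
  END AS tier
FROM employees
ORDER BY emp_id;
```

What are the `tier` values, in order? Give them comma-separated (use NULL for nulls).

emp_id=400: salary >= 100203 OR dept = 'sales' → 20
emp_id=401: salary >= 100203 OR dept = 'sales' → 17
emp_id=402: salary >= 59142 OR level >= 3 → 18
emp_id=403: salary >= 59142 OR level >= 3 → 18
emp_id=404: salary >= 59142 OR level >= 3 → 6
emp_id=405: salary >= 100203 OR dept = 'sales' → 18
emp_id=406: salary >= 59142 OR level >= 3 → 6
emp_id=407: salary >= 100203 OR dept = 'sales' → 22
emp_id=408: salary >= 100203 OR dept = 'sales' → 20
emp_id=409: salary >= 59142 OR level >= 3 → 18
emp_id=410: salary >= 100203 OR dept = 'sales' → 17
emp_id=411: salary >= 100203 OR dept = 'sales' → 18
emp_id=412: salary >= 59142 OR level >= 3 → 18

20, 17, 18, 18, 6, 18, 6, 22, 20, 18, 17, 18, 18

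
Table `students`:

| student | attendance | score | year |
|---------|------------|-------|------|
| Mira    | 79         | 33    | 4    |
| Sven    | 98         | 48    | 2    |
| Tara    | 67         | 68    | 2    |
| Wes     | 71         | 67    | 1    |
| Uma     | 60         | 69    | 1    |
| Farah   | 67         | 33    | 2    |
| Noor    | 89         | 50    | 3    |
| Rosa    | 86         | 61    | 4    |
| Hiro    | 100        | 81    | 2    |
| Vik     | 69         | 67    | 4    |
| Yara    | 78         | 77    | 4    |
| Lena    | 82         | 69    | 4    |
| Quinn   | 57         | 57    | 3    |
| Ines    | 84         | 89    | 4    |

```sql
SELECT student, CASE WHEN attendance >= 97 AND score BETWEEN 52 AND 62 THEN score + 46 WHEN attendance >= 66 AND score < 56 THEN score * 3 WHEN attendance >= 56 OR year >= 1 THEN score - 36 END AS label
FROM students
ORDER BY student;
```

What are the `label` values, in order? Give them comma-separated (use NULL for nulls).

99, 45, 53, 33, 99, 150, 21, 25, 144, 32, 33, 31, 31, 41

student=Farah: attendance >= 66 AND score < 56 → 99
student=Hiro: attendance >= 56 OR year >= 1 → 45
student=Ines: attendance >= 56 OR year >= 1 → 53
student=Lena: attendance >= 56 OR year >= 1 → 33
student=Mira: attendance >= 66 AND score < 56 → 99
student=Noor: attendance >= 66 AND score < 56 → 150
student=Quinn: attendance >= 56 OR year >= 1 → 21
student=Rosa: attendance >= 56 OR year >= 1 → 25
student=Sven: attendance >= 66 AND score < 56 → 144
student=Tara: attendance >= 56 OR year >= 1 → 32
student=Uma: attendance >= 56 OR year >= 1 → 33
student=Vik: attendance >= 56 OR year >= 1 → 31
student=Wes: attendance >= 56 OR year >= 1 → 31
student=Yara: attendance >= 56 OR year >= 1 → 41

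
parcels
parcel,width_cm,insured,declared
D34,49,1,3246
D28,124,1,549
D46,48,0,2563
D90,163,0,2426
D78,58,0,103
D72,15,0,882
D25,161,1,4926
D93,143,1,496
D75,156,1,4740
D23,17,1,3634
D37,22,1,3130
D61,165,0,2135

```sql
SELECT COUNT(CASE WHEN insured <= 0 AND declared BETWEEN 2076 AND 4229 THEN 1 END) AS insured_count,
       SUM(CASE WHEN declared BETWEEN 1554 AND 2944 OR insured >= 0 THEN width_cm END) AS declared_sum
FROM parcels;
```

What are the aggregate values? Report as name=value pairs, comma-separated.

insured_count=3, declared_sum=1121

[insured_count: insured <= 0 AND declared BETWEEN 2076 AND 4229]
parcel=D34: ✗
parcel=D28: ✗
parcel=D46: ✓ → 1
parcel=D90: ✓ → 1
parcel=D78: ✗
parcel=D72: ✗
parcel=D25: ✗
parcel=D93: ✗
parcel=D75: ✗
parcel=D23: ✗
parcel=D37: ✗
parcel=D61: ✓ → 1
insured_count = COUNT(1, 1, 1) = 3
—
[declared_sum: declared BETWEEN 1554 AND 2944 OR insured >= 0]
parcel=D34: ✓ → 49
parcel=D28: ✓ → 124
parcel=D46: ✓ → 48
parcel=D90: ✓ → 163
parcel=D78: ✓ → 58
parcel=D72: ✓ → 15
parcel=D25: ✓ → 161
parcel=D93: ✓ → 143
parcel=D75: ✓ → 156
parcel=D23: ✓ → 17
parcel=D37: ✓ → 22
parcel=D61: ✓ → 165
declared_sum = 49 + 124 + 48 + 163 + 58 + 15 + 161 + 143 + 156 + 17 + 22 + 165 = 1121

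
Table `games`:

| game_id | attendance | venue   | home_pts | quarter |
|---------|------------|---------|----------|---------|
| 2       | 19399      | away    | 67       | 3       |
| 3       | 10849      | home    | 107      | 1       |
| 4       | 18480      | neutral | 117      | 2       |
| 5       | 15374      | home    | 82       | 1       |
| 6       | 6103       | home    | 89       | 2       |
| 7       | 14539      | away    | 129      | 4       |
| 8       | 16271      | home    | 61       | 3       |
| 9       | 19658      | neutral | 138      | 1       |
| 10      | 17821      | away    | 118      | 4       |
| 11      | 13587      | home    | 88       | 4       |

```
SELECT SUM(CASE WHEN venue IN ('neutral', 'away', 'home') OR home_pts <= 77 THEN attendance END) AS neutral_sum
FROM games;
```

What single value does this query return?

game_id=2: ✓ → 19399
game_id=3: ✓ → 10849
game_id=4: ✓ → 18480
game_id=5: ✓ → 15374
game_id=6: ✓ → 6103
game_id=7: ✓ → 14539
game_id=8: ✓ → 16271
game_id=9: ✓ → 19658
game_id=10: ✓ → 17821
game_id=11: ✓ → 13587
neutral_sum = 19399 + 10849 + 18480 + 15374 + 6103 + 14539 + 16271 + 19658 + 17821 + 13587 = 152081

152081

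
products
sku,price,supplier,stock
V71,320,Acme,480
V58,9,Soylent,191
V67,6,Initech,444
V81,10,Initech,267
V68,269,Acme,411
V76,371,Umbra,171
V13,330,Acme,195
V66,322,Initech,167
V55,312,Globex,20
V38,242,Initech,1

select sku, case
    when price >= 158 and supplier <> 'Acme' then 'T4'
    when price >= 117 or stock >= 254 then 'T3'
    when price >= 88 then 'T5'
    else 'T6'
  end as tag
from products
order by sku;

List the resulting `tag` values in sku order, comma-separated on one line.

sku=V13: price >= 117 or stock >= 254 → T3
sku=V38: price >= 158 and supplier <> 'Acme' → T4
sku=V55: price >= 158 and supplier <> 'Acme' → T4
sku=V58: ELSE → T6
sku=V66: price >= 158 and supplier <> 'Acme' → T4
sku=V67: price >= 117 or stock >= 254 → T3
sku=V68: price >= 117 or stock >= 254 → T3
sku=V71: price >= 117 or stock >= 254 → T3
sku=V76: price >= 158 and supplier <> 'Acme' → T4
sku=V81: price >= 117 or stock >= 254 → T3

T3, T4, T4, T6, T4, T3, T3, T3, T4, T3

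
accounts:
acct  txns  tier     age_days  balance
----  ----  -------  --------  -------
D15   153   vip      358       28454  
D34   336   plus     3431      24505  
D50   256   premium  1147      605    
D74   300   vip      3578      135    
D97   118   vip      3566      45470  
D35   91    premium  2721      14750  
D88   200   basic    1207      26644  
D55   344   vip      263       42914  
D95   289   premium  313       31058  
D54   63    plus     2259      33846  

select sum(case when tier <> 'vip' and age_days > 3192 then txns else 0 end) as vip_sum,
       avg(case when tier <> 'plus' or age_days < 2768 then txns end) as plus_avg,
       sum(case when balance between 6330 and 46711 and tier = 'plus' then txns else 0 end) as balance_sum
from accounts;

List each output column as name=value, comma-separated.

vip_sum=336, plus_avg=201.5555555556, balance_sum=399

[vip_sum: tier <> 'vip' and age_days > 3192]
acct=D15: ✗
acct=D34: ✓ → 336
acct=D50: ✗
acct=D74: ✗
acct=D97: ✗
acct=D35: ✗
acct=D88: ✗
acct=D55: ✗
acct=D95: ✗
acct=D54: ✗
vip_sum = 336
—
[plus_avg: tier <> 'plus' or age_days < 2768]
acct=D15: ✓ → 153
acct=D34: ✗
acct=D50: ✓ → 256
acct=D74: ✓ → 300
acct=D97: ✓ → 118
acct=D35: ✓ → 91
acct=D88: ✓ → 200
acct=D55: ✓ → 344
acct=D95: ✓ → 289
acct=D54: ✓ → 63
plus_avg = (153 + 256 + 300 + 118 + 91 + 200 + 344 + 289 + 63) / 9 = 201.5555555556
—
[balance_sum: balance between 6330 and 46711 and tier = 'plus']
acct=D15: ✗
acct=D34: ✓ → 336
acct=D50: ✗
acct=D74: ✗
acct=D97: ✗
acct=D35: ✗
acct=D88: ✗
acct=D55: ✗
acct=D95: ✗
acct=D54: ✓ → 63
balance_sum = 336 + 63 = 399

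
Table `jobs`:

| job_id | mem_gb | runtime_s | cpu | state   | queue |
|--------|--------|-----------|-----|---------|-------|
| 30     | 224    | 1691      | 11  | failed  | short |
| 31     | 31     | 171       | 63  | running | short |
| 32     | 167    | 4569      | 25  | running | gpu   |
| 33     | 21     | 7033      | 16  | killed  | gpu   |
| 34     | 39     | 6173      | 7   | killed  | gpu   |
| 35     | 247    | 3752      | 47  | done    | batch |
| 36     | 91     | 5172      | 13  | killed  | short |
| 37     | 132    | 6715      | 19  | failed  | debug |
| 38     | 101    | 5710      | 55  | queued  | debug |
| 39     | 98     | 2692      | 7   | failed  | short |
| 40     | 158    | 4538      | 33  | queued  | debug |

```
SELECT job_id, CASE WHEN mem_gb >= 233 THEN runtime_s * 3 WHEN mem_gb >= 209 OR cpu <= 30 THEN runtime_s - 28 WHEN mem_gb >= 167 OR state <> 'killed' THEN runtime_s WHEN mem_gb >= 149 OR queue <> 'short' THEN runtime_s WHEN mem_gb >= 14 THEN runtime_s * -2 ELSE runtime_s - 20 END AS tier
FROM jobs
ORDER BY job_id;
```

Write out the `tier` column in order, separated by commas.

1663, 171, 4541, 7005, 6145, 11256, 5144, 6687, 5710, 2664, 4538

job_id=30: mem_gb >= 209 OR cpu <= 30 → 1663
job_id=31: mem_gb >= 167 OR state <> 'killed' → 171
job_id=32: mem_gb >= 209 OR cpu <= 30 → 4541
job_id=33: mem_gb >= 209 OR cpu <= 30 → 7005
job_id=34: mem_gb >= 209 OR cpu <= 30 → 6145
job_id=35: mem_gb >= 233 → 11256
job_id=36: mem_gb >= 209 OR cpu <= 30 → 5144
job_id=37: mem_gb >= 209 OR cpu <= 30 → 6687
job_id=38: mem_gb >= 167 OR state <> 'killed' → 5710
job_id=39: mem_gb >= 209 OR cpu <= 30 → 2664
job_id=40: mem_gb >= 167 OR state <> 'killed' → 4538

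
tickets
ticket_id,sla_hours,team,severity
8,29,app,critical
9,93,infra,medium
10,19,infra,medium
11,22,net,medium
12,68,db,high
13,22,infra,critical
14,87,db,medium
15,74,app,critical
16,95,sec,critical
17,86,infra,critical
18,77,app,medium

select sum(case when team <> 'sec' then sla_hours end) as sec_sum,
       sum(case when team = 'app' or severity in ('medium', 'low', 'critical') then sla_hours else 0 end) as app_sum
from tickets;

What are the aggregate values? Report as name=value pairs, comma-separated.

[sec_sum: team <> 'sec']
ticket_id=8: ✓ → 29
ticket_id=9: ✓ → 93
ticket_id=10: ✓ → 19
ticket_id=11: ✓ → 22
ticket_id=12: ✓ → 68
ticket_id=13: ✓ → 22
ticket_id=14: ✓ → 87
ticket_id=15: ✓ → 74
ticket_id=16: ✗
ticket_id=17: ✓ → 86
ticket_id=18: ✓ → 77
sec_sum = 29 + 93 + 19 + 22 + 68 + 22 + 87 + 74 + 86 + 77 = 577
—
[app_sum: team = 'app' or severity in ('medium', 'low', 'critical')]
ticket_id=8: ✓ → 29
ticket_id=9: ✓ → 93
ticket_id=10: ✓ → 19
ticket_id=11: ✓ → 22
ticket_id=12: ✗
ticket_id=13: ✓ → 22
ticket_id=14: ✓ → 87
ticket_id=15: ✓ → 74
ticket_id=16: ✓ → 95
ticket_id=17: ✓ → 86
ticket_id=18: ✓ → 77
app_sum = 29 + 93 + 19 + 22 + 22 + 87 + 74 + 95 + 86 + 77 = 604

sec_sum=577, app_sum=604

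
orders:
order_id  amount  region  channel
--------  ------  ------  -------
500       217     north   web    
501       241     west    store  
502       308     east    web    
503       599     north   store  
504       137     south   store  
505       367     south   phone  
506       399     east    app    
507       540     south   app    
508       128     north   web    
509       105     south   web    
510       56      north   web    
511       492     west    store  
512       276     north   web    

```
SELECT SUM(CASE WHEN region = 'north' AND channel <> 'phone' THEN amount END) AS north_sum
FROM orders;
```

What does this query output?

1276

order_id=500: ✓ → 217
order_id=501: ✗
order_id=502: ✗
order_id=503: ✓ → 599
order_id=504: ✗
order_id=505: ✗
order_id=506: ✗
order_id=507: ✗
order_id=508: ✓ → 128
order_id=509: ✗
order_id=510: ✓ → 56
order_id=511: ✗
order_id=512: ✓ → 276
north_sum = 217 + 599 + 128 + 56 + 276 = 1276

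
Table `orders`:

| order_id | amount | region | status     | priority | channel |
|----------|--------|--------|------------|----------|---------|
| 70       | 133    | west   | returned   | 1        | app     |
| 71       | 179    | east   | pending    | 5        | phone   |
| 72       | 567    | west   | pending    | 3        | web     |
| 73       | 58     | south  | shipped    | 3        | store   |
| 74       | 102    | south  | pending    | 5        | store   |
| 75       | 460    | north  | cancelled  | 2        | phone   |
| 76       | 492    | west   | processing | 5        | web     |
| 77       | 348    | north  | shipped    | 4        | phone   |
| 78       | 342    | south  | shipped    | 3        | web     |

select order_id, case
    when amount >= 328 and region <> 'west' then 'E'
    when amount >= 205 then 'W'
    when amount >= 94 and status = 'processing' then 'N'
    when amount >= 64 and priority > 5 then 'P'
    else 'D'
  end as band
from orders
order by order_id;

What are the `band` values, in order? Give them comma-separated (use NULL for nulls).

order_id=70: ELSE → D
order_id=71: ELSE → D
order_id=72: amount >= 205 → W
order_id=73: ELSE → D
order_id=74: ELSE → D
order_id=75: amount >= 328 and region <> 'west' → E
order_id=76: amount >= 205 → W
order_id=77: amount >= 328 and region <> 'west' → E
order_id=78: amount >= 328 and region <> 'west' → E

D, D, W, D, D, E, W, E, E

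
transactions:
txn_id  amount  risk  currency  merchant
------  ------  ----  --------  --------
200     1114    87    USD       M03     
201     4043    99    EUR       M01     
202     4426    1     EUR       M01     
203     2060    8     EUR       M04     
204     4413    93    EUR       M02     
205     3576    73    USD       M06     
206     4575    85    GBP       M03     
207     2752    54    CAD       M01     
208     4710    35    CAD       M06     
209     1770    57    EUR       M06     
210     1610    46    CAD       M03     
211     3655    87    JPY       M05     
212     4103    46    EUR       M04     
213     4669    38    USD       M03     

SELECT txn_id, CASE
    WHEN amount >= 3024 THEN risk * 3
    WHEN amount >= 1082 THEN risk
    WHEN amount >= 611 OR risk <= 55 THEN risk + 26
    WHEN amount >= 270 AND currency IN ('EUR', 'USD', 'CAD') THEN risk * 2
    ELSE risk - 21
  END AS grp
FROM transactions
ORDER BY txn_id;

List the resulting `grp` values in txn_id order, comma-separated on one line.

txn_id=200: amount >= 1082 → 87
txn_id=201: amount >= 3024 → 297
txn_id=202: amount >= 3024 → 3
txn_id=203: amount >= 1082 → 8
txn_id=204: amount >= 3024 → 279
txn_id=205: amount >= 3024 → 219
txn_id=206: amount >= 3024 → 255
txn_id=207: amount >= 1082 → 54
txn_id=208: amount >= 3024 → 105
txn_id=209: amount >= 1082 → 57
txn_id=210: amount >= 1082 → 46
txn_id=211: amount >= 3024 → 261
txn_id=212: amount >= 3024 → 138
txn_id=213: amount >= 3024 → 114

87, 297, 3, 8, 279, 219, 255, 54, 105, 57, 46, 261, 138, 114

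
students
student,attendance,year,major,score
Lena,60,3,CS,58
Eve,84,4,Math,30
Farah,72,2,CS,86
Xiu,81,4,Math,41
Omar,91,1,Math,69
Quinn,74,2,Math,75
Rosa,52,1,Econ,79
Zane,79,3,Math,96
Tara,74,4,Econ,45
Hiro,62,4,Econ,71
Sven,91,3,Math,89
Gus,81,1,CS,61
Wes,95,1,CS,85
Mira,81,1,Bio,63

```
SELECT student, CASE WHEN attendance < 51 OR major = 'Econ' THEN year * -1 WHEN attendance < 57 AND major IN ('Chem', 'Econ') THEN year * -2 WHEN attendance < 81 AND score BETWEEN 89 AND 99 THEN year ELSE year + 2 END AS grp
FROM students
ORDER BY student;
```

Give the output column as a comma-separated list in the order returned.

student=Eve: ELSE → 6
student=Farah: ELSE → 4
student=Gus: ELSE → 3
student=Hiro: attendance < 51 OR major = 'Econ' → -4
student=Lena: ELSE → 5
student=Mira: ELSE → 3
student=Omar: ELSE → 3
student=Quinn: ELSE → 4
student=Rosa: attendance < 51 OR major = 'Econ' → -1
student=Sven: ELSE → 5
student=Tara: attendance < 51 OR major = 'Econ' → -4
student=Wes: ELSE → 3
student=Xiu: ELSE → 6
student=Zane: attendance < 81 AND score BETWEEN 89 AND 99 → 3

6, 4, 3, -4, 5, 3, 3, 4, -1, 5, -4, 3, 6, 3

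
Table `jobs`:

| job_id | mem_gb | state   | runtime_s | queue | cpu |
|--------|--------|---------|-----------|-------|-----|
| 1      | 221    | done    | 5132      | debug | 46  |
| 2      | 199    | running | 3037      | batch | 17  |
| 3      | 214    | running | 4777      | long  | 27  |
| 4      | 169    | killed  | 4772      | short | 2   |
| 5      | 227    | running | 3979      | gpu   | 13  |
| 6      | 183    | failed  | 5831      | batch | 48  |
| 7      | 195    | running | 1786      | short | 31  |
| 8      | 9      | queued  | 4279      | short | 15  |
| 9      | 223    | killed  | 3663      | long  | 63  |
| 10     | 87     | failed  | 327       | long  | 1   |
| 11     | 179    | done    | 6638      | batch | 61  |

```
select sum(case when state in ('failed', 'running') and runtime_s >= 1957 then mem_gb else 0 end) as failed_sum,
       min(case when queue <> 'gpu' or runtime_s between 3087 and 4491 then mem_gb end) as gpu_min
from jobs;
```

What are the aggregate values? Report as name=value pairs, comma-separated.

failed_sum=823, gpu_min=9

[failed_sum: state in ('failed', 'running') and runtime_s >= 1957]
job_id=1: ✗
job_id=2: ✓ → 199
job_id=3: ✓ → 214
job_id=4: ✗
job_id=5: ✓ → 227
job_id=6: ✓ → 183
job_id=7: ✗
job_id=8: ✗
job_id=9: ✗
job_id=10: ✗
job_id=11: ✗
failed_sum = 199 + 214 + 227 + 183 = 823
—
[gpu_min: queue <> 'gpu' or runtime_s between 3087 and 4491]
job_id=1: ✓ → 221
job_id=2: ✓ → 199
job_id=3: ✓ → 214
job_id=4: ✓ → 169
job_id=5: ✓ → 227
job_id=6: ✓ → 183
job_id=7: ✓ → 195
job_id=8: ✓ → 9
job_id=9: ✓ → 223
job_id=10: ✓ → 87
job_id=11: ✓ → 179
gpu_min = MIN(221, 199, 214, 169, 227, 183, 195, 9, 223, 87, 179) = 9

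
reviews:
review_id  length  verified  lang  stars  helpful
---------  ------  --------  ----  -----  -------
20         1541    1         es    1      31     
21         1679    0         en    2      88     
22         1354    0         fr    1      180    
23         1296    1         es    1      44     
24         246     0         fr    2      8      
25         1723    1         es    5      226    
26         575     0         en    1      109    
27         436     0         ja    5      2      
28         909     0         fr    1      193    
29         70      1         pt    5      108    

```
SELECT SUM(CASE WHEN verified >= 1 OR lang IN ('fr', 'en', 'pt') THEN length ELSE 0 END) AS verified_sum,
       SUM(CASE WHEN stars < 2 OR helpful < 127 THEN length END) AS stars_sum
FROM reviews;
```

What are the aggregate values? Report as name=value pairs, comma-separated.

[verified_sum: verified >= 1 OR lang IN ('fr', 'en', 'pt')]
review_id=20: ✓ → 1541
review_id=21: ✓ → 1679
review_id=22: ✓ → 1354
review_id=23: ✓ → 1296
review_id=24: ✓ → 246
review_id=25: ✓ → 1723
review_id=26: ✓ → 575
review_id=27: ✗
review_id=28: ✓ → 909
review_id=29: ✓ → 70
verified_sum = 1541 + 1679 + 1354 + 1296 + 246 + 1723 + 575 + 909 + 70 = 9393
—
[stars_sum: stars < 2 OR helpful < 127]
review_id=20: ✓ → 1541
review_id=21: ✓ → 1679
review_id=22: ✓ → 1354
review_id=23: ✓ → 1296
review_id=24: ✓ → 246
review_id=25: ✗
review_id=26: ✓ → 575
review_id=27: ✓ → 436
review_id=28: ✓ → 909
review_id=29: ✓ → 70
stars_sum = 1541 + 1679 + 1354 + 1296 + 246 + 575 + 436 + 909 + 70 = 8106

verified_sum=9393, stars_sum=8106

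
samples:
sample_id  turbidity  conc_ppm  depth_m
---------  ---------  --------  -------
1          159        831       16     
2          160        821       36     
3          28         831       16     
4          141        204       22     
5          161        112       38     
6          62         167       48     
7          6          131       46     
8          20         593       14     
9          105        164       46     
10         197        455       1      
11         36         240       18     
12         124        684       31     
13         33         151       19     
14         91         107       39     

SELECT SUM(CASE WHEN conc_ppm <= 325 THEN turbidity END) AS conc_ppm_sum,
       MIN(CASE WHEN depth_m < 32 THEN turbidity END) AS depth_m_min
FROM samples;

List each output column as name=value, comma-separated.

[conc_ppm_sum: conc_ppm <= 325]
sample_id=1: ✗
sample_id=2: ✗
sample_id=3: ✗
sample_id=4: ✓ → 141
sample_id=5: ✓ → 161
sample_id=6: ✓ → 62
sample_id=7: ✓ → 6
sample_id=8: ✗
sample_id=9: ✓ → 105
sample_id=10: ✗
sample_id=11: ✓ → 36
sample_id=12: ✗
sample_id=13: ✓ → 33
sample_id=14: ✓ → 91
conc_ppm_sum = 141 + 161 + 62 + 6 + 105 + 36 + 33 + 91 = 635
—
[depth_m_min: depth_m < 32]
sample_id=1: ✓ → 159
sample_id=2: ✗
sample_id=3: ✓ → 28
sample_id=4: ✓ → 141
sample_id=5: ✗
sample_id=6: ✗
sample_id=7: ✗
sample_id=8: ✓ → 20
sample_id=9: ✗
sample_id=10: ✓ → 197
sample_id=11: ✓ → 36
sample_id=12: ✓ → 124
sample_id=13: ✓ → 33
sample_id=14: ✗
depth_m_min = MIN(159, 28, 141, 20, 197, 36, 124, 33) = 20

conc_ppm_sum=635, depth_m_min=20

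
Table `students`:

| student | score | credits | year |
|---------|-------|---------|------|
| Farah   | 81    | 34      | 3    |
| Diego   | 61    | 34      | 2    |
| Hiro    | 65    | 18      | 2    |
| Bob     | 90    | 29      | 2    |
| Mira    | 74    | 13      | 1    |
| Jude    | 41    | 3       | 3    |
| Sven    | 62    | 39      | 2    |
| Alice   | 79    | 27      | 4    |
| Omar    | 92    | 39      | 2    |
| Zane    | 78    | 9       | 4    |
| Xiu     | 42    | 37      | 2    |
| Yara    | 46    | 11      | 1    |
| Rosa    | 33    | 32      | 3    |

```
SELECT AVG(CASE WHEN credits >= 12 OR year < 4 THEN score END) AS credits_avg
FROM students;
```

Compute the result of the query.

63.8333333333

student=Farah: ✓ → 81
student=Diego: ✓ → 61
student=Hiro: ✓ → 65
student=Bob: ✓ → 90
student=Mira: ✓ → 74
student=Jude: ✓ → 41
student=Sven: ✓ → 62
student=Alice: ✓ → 79
student=Omar: ✓ → 92
student=Zane: ✗
student=Xiu: ✓ → 42
student=Yara: ✓ → 46
student=Rosa: ✓ → 33
credits_avg = (81 + 61 + 65 + 90 + 74 + 41 + 62 + 79 + 92 + 42 + 46 + 33) / 12 = 63.8333333333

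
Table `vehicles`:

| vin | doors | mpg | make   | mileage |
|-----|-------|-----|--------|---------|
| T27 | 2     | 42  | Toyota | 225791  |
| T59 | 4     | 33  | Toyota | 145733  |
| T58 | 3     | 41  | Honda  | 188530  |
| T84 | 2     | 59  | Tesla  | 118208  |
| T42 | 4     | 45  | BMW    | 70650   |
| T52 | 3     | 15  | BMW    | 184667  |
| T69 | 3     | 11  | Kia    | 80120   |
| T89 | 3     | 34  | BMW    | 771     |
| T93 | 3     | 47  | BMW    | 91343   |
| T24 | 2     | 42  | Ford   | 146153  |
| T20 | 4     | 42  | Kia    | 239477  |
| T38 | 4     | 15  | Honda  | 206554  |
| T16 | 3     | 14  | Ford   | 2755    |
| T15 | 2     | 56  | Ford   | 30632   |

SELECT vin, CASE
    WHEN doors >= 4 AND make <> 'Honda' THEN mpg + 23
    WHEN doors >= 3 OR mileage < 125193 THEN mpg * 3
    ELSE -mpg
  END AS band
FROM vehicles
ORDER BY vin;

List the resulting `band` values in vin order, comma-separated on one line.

168, 42, 65, -42, -42, 45, 68, 45, 123, 56, 33, 177, 102, 141

vin=T15: doors >= 3 OR mileage < 125193 → 168
vin=T16: doors >= 3 OR mileage < 125193 → 42
vin=T20: doors >= 4 AND make <> 'Honda' → 65
vin=T24: ELSE → -42
vin=T27: ELSE → -42
vin=T38: doors >= 3 OR mileage < 125193 → 45
vin=T42: doors >= 4 AND make <> 'Honda' → 68
vin=T52: doors >= 3 OR mileage < 125193 → 45
vin=T58: doors >= 3 OR mileage < 125193 → 123
vin=T59: doors >= 4 AND make <> 'Honda' → 56
vin=T69: doors >= 3 OR mileage < 125193 → 33
vin=T84: doors >= 3 OR mileage < 125193 → 177
vin=T89: doors >= 3 OR mileage < 125193 → 102
vin=T93: doors >= 3 OR mileage < 125193 → 141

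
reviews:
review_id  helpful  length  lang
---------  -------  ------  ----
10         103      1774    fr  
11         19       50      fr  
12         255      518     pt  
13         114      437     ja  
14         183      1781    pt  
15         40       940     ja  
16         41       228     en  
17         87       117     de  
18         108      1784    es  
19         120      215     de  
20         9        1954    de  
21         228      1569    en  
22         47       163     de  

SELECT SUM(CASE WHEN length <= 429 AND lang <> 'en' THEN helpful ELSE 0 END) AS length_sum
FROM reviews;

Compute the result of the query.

273

review_id=10: ✗
review_id=11: ✓ → 19
review_id=12: ✗
review_id=13: ✗
review_id=14: ✗
review_id=15: ✗
review_id=16: ✗
review_id=17: ✓ → 87
review_id=18: ✗
review_id=19: ✓ → 120
review_id=20: ✗
review_id=21: ✗
review_id=22: ✓ → 47
length_sum = 19 + 87 + 120 + 47 = 273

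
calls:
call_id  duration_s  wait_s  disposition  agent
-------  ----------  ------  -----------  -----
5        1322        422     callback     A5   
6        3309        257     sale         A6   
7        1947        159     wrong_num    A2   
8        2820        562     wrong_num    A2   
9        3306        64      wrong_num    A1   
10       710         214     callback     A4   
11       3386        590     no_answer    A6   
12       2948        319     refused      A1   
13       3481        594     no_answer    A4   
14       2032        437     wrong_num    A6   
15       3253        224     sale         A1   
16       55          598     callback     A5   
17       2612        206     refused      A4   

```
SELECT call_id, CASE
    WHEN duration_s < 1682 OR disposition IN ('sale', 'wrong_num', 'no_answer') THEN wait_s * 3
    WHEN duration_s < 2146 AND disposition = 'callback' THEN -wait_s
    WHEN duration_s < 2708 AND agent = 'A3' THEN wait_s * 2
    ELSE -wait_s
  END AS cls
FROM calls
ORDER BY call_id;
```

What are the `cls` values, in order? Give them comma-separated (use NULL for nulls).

call_id=5: duration_s < 1682 OR disposition IN ('sale', 'wrong_num', 'no_answer') → 1266
call_id=6: duration_s < 1682 OR disposition IN ('sale', 'wrong_num', 'no_answer') → 771
call_id=7: duration_s < 1682 OR disposition IN ('sale', 'wrong_num', 'no_answer') → 477
call_id=8: duration_s < 1682 OR disposition IN ('sale', 'wrong_num', 'no_answer') → 1686
call_id=9: duration_s < 1682 OR disposition IN ('sale', 'wrong_num', 'no_answer') → 192
call_id=10: duration_s < 1682 OR disposition IN ('sale', 'wrong_num', 'no_answer') → 642
call_id=11: duration_s < 1682 OR disposition IN ('sale', 'wrong_num', 'no_answer') → 1770
call_id=12: ELSE → -319
call_id=13: duration_s < 1682 OR disposition IN ('sale', 'wrong_num', 'no_answer') → 1782
call_id=14: duration_s < 1682 OR disposition IN ('sale', 'wrong_num', 'no_answer') → 1311
call_id=15: duration_s < 1682 OR disposition IN ('sale', 'wrong_num', 'no_answer') → 672
call_id=16: duration_s < 1682 OR disposition IN ('sale', 'wrong_num', 'no_answer') → 1794
call_id=17: ELSE → -206

1266, 771, 477, 1686, 192, 642, 1770, -319, 1782, 1311, 672, 1794, -206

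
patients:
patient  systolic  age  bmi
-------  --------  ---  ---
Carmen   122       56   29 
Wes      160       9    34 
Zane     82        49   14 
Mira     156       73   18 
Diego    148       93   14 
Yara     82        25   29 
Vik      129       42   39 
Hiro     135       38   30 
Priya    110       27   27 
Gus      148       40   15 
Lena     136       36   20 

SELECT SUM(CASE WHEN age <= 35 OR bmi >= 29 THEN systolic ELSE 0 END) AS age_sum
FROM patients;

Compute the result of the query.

738

patient=Carmen: ✓ → 122
patient=Wes: ✓ → 160
patient=Zane: ✗
patient=Mira: ✗
patient=Diego: ✗
patient=Yara: ✓ → 82
patient=Vik: ✓ → 129
patient=Hiro: ✓ → 135
patient=Priya: ✓ → 110
patient=Gus: ✗
patient=Lena: ✗
age_sum = 122 + 160 + 82 + 129 + 135 + 110 = 738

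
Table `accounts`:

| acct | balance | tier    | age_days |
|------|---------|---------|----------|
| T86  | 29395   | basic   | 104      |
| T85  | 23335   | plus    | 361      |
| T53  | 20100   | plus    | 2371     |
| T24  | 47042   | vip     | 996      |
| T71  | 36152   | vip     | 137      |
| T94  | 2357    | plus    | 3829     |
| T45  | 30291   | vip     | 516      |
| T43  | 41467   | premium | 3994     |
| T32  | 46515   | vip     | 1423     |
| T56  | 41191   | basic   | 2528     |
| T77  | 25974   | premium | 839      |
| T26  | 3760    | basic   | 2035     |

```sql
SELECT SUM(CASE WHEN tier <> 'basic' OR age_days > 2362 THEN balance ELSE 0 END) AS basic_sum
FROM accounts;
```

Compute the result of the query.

acct=T86: ✗
acct=T85: ✓ → 23335
acct=T53: ✓ → 20100
acct=T24: ✓ → 47042
acct=T71: ✓ → 36152
acct=T94: ✓ → 2357
acct=T45: ✓ → 30291
acct=T43: ✓ → 41467
acct=T32: ✓ → 46515
acct=T56: ✓ → 41191
acct=T77: ✓ → 25974
acct=T26: ✗
basic_sum = 23335 + 20100 + 47042 + 36152 + 2357 + 30291 + 41467 + 46515 + 41191 + 25974 = 314424

314424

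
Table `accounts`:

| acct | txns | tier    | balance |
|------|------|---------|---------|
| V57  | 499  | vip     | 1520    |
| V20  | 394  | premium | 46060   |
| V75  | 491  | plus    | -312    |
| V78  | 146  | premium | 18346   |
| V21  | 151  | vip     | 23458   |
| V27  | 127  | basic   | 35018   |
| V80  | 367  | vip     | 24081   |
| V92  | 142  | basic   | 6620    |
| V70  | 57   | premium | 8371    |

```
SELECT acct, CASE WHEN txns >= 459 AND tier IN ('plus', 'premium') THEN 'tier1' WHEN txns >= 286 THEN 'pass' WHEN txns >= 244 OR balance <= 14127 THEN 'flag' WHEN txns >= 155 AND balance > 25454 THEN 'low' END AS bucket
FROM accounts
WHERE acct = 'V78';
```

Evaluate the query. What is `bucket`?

NULL

acct = V78: txns=146, tier=premium, balance=18346.
txns >= 459 AND tier IN ('plus', 'premium') → false
txns >= 286 → false
txns >= 244 OR balance <= 14127 → false
txns >= 155 AND balance > 25454 → false
No WHEN matched and there is no ELSE, so the CASE yields NULL.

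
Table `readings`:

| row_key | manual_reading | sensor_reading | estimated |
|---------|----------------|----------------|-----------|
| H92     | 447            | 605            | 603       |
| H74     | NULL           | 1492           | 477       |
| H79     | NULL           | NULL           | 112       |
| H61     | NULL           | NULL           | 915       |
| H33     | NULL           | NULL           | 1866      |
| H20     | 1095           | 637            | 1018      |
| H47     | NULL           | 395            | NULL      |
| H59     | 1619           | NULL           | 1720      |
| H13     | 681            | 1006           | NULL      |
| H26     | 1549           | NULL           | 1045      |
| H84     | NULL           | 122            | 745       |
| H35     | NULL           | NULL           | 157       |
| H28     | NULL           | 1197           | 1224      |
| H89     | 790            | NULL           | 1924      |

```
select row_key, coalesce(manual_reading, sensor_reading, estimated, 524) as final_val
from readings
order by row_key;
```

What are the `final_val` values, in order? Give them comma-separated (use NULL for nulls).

row_key=H13: manual_reading=681 → 681
row_key=H20: manual_reading=1095 → 1095
row_key=H26: manual_reading=1549 → 1549
row_key=H28: manual_reading=NULL, sensor_reading=1197 → 1197
row_key=H33: manual_reading=NULL, sensor_reading=NULL, estimated=1866 → 1866
row_key=H35: manual_reading=NULL, sensor_reading=NULL, estimated=157 → 157
row_key=H47: manual_reading=NULL, sensor_reading=395 → 395
row_key=H59: manual_reading=1619 → 1619
row_key=H61: manual_reading=NULL, sensor_reading=NULL, estimated=915 → 915
row_key=H74: manual_reading=NULL, sensor_reading=1492 → 1492
row_key=H79: manual_reading=NULL, sensor_reading=NULL, estimated=112 → 112
row_key=H84: manual_reading=NULL, sensor_reading=122 → 122
row_key=H89: manual_reading=790 → 790
row_key=H92: manual_reading=447 → 447

681, 1095, 1549, 1197, 1866, 157, 395, 1619, 915, 1492, 112, 122, 790, 447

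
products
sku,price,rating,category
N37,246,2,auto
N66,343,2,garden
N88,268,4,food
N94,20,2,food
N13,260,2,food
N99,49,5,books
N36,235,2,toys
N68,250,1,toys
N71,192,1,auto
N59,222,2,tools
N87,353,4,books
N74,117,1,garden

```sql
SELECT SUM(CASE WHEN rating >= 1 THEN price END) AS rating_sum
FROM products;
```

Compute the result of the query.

2555

sku=N37: ✓ → 246
sku=N66: ✓ → 343
sku=N88: ✓ → 268
sku=N94: ✓ → 20
sku=N13: ✓ → 260
sku=N99: ✓ → 49
sku=N36: ✓ → 235
sku=N68: ✓ → 250
sku=N71: ✓ → 192
sku=N59: ✓ → 222
sku=N87: ✓ → 353
sku=N74: ✓ → 117
rating_sum = 246 + 343 + 268 + 20 + 260 + 49 + 235 + 250 + 192 + 222 + 353 + 117 = 2555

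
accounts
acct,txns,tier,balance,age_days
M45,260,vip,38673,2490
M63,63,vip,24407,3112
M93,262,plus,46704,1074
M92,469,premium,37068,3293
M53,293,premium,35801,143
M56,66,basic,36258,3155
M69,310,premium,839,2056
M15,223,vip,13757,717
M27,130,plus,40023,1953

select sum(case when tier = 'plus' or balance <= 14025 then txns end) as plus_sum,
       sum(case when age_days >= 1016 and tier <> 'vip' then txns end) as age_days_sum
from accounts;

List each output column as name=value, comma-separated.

plus_sum=925, age_days_sum=1237

[plus_sum: tier = 'plus' or balance <= 14025]
acct=M45: ✗
acct=M63: ✗
acct=M93: ✓ → 262
acct=M92: ✗
acct=M53: ✗
acct=M56: ✗
acct=M69: ✓ → 310
acct=M15: ✓ → 223
acct=M27: ✓ → 130
plus_sum = 262 + 310 + 223 + 130 = 925
—
[age_days_sum: age_days >= 1016 and tier <> 'vip']
acct=M45: ✗
acct=M63: ✗
acct=M93: ✓ → 262
acct=M92: ✓ → 469
acct=M53: ✗
acct=M56: ✓ → 66
acct=M69: ✓ → 310
acct=M15: ✗
acct=M27: ✓ → 130
age_days_sum = 262 + 469 + 66 + 310 + 130 = 1237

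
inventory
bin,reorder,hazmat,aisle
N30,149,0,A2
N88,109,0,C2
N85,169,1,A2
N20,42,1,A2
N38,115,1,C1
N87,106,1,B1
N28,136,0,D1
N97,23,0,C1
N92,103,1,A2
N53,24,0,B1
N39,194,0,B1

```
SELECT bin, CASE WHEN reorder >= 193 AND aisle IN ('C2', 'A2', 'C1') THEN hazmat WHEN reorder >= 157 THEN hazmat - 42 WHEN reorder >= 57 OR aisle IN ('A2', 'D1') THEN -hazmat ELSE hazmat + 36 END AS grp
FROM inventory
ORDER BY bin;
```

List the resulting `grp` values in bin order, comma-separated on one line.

-1, 0, 0, -1, -42, 36, -41, -1, 0, -1, 36

bin=N20: reorder >= 57 OR aisle IN ('A2', 'D1') → -1
bin=N28: reorder >= 57 OR aisle IN ('A2', 'D1') → 0
bin=N30: reorder >= 57 OR aisle IN ('A2', 'D1') → 0
bin=N38: reorder >= 57 OR aisle IN ('A2', 'D1') → -1
bin=N39: reorder >= 157 → -42
bin=N53: ELSE → 36
bin=N85: reorder >= 157 → -41
bin=N87: reorder >= 57 OR aisle IN ('A2', 'D1') → -1
bin=N88: reorder >= 57 OR aisle IN ('A2', 'D1') → 0
bin=N92: reorder >= 57 OR aisle IN ('A2', 'D1') → -1
bin=N97: ELSE → 36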